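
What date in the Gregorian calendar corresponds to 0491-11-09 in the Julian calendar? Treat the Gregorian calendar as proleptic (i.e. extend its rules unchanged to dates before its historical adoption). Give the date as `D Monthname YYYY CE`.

At this point the Julian calendar is 1 day behind the Gregorian.
9 November 491 Julian + 1 day → 10 November 491 Gregorian.

10 November 491 CE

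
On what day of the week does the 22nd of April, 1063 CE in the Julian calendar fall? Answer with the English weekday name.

Tuesday

Equivalently 28 April 1063 Gregorian, JDN 2109430.
JDN 2109430 mod 7 = 1, and JDN 0 was a Monday, so this is a Tuesday.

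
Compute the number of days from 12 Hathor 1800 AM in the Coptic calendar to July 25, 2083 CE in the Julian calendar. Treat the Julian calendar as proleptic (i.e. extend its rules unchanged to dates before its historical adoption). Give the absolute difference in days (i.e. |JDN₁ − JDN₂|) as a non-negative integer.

JDN of the first date = 2482186.
JDN of the second date = 2482079.
|2482079 − 2482186| = 107.

107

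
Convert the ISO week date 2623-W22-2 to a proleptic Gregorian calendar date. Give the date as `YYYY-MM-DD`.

ISO week 1 of 2623 is the week containing the first Thursday of 2623.
Week 22, day 2 (Tuesday) lands on 2623-05-27.

2623-05-27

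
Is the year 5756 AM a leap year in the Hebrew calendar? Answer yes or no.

no

Hebrew year 5756 is year 18 of its 19-year Metonic cycle; leap years are at positions 3, 6, 8, 11, 14, 17, 19, so it is a common year (12 months).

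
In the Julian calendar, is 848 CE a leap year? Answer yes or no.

yes

848 mod 4 = 0, so it is a leap year in the Julian calendar.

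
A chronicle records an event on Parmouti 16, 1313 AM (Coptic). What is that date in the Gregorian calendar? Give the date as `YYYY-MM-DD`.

Julian Day Number of the source date = 2304463.
Converting JDN 2304463 to the Gregorian calendar gives 21 April 1597 CE.

1597-04-21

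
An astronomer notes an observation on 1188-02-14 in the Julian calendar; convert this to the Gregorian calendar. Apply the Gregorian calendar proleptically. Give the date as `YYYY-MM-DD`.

1188-02-21

At this point the Julian calendar is 7 days behind the Gregorian.
14 February 1188 Julian + 7 days → 21 February 1188 Gregorian.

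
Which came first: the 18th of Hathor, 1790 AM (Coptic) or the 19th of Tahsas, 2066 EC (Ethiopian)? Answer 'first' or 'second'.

first

Converting both to JDN: 2478539 vs 2478570; the smaller is the first.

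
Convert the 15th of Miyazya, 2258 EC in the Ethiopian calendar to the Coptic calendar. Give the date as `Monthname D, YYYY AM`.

Parmouti 15, 1982 AM

The source date corresponds to 25 April 2266 in the Gregorian calendar (JDN 2548814).
That day falls on 15 Parmouti 1982 AM in the Coptic calendar.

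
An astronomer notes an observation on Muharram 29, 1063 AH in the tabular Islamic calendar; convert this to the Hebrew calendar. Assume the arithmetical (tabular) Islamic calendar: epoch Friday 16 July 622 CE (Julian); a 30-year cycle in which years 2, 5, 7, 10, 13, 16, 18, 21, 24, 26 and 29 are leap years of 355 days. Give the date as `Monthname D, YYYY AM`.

Shevat 1, 5413 AM

Julian Day Number of the source date = 2324805.
Converting JDN 2324805 to the Hebrew calendar gives 1 Shevat 5413 AM.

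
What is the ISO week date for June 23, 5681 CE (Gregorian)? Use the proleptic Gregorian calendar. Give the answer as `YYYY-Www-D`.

5681-W26-1

The weekday is Monday (ISO weekday 1).
That Monday belongs to ISO week 26 of ISO year 5681.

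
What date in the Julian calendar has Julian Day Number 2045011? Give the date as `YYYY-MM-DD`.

JDN 2045011 is 12 December 886 in the proleptic Gregorian calendar.
In the Julian calendar that day is 0886-12-08.

0886-12-08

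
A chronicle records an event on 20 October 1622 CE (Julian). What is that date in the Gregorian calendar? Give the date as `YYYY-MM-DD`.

For dates in this range the Gregorian date is 10 days ahead of the Julian.
20 October 1622 Julian + 10 days → 30 October 1622 Gregorian.

1622-10-30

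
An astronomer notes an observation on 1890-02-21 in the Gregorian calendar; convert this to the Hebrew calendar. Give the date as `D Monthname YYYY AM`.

Julian Day Number of the source date = 2411420.
Converting JDN 2411420 to the Hebrew calendar gives 1 Adar 5650 AM.

1 Adar 5650 AM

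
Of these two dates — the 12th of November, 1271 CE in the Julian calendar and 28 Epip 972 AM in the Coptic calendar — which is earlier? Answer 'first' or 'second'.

The two dates have Julian Day Numbers 2185606 and 2180015 respectively.
Since 2180015 < 2185606, the second date comes first.

second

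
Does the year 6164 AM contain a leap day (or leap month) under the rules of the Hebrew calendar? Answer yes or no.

Hebrew year 6164 is year 8 of its 19-year Metonic cycle; leap years are at positions 3, 6, 8, 11, 14, 17, 19, so it is a leap year (13 months).

yes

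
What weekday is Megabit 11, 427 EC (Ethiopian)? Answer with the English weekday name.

In the proleptic Gregorian calendar this is 8 March 435 (JDN 1880007).
1880007 ≡ 3 (mod 7); counting from Monday = 0 gives Thursday.

Thursday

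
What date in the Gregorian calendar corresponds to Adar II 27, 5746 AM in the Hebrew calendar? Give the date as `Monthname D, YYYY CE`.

April 7, 1986 CE

Both dates share Julian Day Number 2446528; in the Gregorian calendar that is 7 April 1986 CE.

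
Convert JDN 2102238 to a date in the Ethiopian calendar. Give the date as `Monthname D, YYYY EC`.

The proleptic Gregorian equivalent of JDN 2102238 is 19 August 1043.
In the Ethiopian calendar that day is Nehase 20, 1035 EC.

Nehase 20, 1035 EC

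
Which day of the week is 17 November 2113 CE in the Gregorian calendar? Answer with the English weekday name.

Friday

Since JDN mod 7 = 4 (0 = Monday), the day is Friday.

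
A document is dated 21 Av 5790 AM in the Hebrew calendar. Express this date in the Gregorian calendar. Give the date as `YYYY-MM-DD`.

2030-08-20

Both dates share Julian Day Number 2462734; in the Gregorian calendar that is 20 August 2030 CE.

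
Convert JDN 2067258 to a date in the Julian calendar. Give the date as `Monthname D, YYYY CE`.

JDN 2067258 is 10 November 947 in the proleptic Gregorian calendar.
In the Julian calendar that day is November 5, 947 CE.

November 5, 947 CE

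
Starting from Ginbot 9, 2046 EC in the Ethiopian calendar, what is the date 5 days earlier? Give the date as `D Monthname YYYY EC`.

Counting 5 days back from JDN 2471405 reaches JDN 2471400, which is 4 Ginbot 2046 EC.

4 Ginbot 2046 EC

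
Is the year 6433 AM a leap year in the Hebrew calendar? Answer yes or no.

Hebrew year 6433 is year 11 of its 19-year Metonic cycle; leap years are at positions 3, 6, 8, 11, 14, 17, 19, so it is a leap year (13 months).

yes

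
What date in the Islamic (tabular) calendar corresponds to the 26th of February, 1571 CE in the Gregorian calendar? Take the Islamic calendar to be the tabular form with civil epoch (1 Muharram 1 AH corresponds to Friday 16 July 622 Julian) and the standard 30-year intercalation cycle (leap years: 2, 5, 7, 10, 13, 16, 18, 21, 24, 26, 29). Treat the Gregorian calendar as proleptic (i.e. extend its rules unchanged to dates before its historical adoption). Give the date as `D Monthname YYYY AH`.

21 Ramadan 978 AH

Julian Day Number of the source date = 2294912.
Converting JDN 2294912 to the tabular Islamic calendar gives 21 Ramadan 978 AH.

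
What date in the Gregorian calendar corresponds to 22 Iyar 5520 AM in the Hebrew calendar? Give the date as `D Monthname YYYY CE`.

Both dates share Julian Day Number 2364015; in the Gregorian calendar that is 8 May 1760 CE.

8 May 1760 CE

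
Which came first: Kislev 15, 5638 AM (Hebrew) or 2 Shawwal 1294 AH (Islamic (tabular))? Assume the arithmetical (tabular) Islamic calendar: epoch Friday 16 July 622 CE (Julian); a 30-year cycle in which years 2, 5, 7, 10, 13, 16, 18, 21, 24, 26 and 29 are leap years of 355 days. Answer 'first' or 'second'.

The two dates have Julian Day Numbers 2406945 and 2406903 respectively.
Since 2406903 < 2406945, the second date comes first.

second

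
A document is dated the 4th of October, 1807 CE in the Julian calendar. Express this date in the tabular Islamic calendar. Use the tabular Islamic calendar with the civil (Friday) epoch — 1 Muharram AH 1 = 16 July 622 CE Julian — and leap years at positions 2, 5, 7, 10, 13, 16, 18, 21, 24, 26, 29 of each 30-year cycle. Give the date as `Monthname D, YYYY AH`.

Julian Day Number of the source date = 2381341.
Converting JDN 2381341 to the tabular Islamic calendar gives 13 Sha'ban 1222 AH.

Sha'ban 13, 1222 AH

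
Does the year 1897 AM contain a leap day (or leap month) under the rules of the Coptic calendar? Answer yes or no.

no

1897 mod 4 = 1; in the Coptic calendar a year is leap when year mod 4 = 3, so it is a common year.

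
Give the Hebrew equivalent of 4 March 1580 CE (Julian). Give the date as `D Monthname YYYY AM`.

Julian Day Number of the source date = 2298216.
Converting JDN 2298216 to the Hebrew calendar gives 17 Adar 5340 AM.

17 Adar 5340 AM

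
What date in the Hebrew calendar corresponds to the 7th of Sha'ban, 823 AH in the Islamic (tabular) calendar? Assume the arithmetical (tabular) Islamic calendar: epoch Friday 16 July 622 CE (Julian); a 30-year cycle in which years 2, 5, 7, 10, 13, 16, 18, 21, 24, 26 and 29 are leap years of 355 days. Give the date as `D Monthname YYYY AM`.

7 Elul 5180 AM

Both dates share Julian Day Number 2239942; in the Hebrew calendar that is 7 Elul 5180 AM.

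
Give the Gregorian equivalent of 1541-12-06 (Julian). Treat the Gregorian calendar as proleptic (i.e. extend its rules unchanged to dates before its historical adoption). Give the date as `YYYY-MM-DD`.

1541-12-16

At this point the Julian calendar is 10 days behind the Gregorian.
6 December 1541 Julian + 10 days → 16 December 1541 Gregorian.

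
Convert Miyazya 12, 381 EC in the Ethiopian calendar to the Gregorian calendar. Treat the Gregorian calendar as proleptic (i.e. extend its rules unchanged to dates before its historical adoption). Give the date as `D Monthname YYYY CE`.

8 April 389 CE

Julian Day Number of the source date = 1863237.
Converting JDN 1863237 to the Gregorian calendar gives 8 April 389 CE.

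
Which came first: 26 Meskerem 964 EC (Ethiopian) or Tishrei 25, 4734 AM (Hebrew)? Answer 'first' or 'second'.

first

The two dates have Julian Day Numbers 2075982 and 2076714 respectively.
Since 2075982 < 2076714, the first date comes first.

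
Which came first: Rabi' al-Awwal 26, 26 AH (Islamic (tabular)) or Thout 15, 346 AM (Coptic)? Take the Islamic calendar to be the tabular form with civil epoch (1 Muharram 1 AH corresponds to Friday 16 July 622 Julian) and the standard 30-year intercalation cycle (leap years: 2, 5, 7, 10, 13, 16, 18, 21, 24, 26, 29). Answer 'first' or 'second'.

second

First date → JDN 1957383; second date → JDN 1951055.
JDN 1951055 < JDN 1957383, so the second date is earlier.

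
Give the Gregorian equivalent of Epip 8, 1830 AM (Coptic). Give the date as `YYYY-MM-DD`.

Both dates share Julian Day Number 2493379; in the Gregorian calendar that is 16 July 2114 CE.

2114-07-16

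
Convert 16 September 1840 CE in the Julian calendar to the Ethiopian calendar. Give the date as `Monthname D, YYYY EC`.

Meskerem 19, 1833 EC

Julian Day Number of the source date = 2393377.
Converting JDN 2393377 to the Ethiopian calendar gives 19 Meskerem 1833 EC.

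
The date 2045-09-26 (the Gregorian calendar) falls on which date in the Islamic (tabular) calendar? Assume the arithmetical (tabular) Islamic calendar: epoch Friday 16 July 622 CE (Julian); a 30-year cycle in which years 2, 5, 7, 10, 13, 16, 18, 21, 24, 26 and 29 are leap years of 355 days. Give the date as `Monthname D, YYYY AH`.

Both dates share Julian Day Number 2468250; in the tabular Islamic calendar that is 14 Dhu al-Qa'dah 1467 AH.

Dhu al-Qa'dah 14, 1467 AH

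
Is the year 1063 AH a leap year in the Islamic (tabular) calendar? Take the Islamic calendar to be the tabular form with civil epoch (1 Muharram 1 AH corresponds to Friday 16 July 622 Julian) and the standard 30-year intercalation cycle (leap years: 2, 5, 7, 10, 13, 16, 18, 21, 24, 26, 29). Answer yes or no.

Year 1063 AH is year 13 of its 30-year cycle; leap positions are 2, 5, 7, 10, 13, 16, 18, 21, 24, 26, 29, so it is a leap year (355 days).

yes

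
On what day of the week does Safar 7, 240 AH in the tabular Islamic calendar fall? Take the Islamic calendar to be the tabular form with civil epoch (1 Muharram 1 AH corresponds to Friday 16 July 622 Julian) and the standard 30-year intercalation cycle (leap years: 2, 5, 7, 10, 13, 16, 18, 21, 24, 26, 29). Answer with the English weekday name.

Equivalently 12 July 854 Gregorian, JDN 2033170.
Since JDN mod 7 = 6 (0 = Monday), the day is Sunday.

Sunday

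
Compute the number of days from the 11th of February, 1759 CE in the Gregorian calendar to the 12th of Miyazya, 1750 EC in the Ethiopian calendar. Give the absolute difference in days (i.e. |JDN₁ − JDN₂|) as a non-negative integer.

299

JDN of the first date = 2363563.
JDN of the second date = 2363264.
|2363264 − 2363563| = 299.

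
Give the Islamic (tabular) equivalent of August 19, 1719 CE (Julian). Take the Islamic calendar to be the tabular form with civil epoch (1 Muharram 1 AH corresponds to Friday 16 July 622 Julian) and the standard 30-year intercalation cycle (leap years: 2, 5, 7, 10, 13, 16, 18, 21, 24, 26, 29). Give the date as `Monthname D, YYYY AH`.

Both dates share Julian Day Number 2349153; in the tabular Islamic calendar that is 14 Shawwal 1131 AH.

Shawwal 14, 1131 AH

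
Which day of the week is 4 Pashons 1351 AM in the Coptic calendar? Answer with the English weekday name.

Equivalently 9 May 1635 Gregorian, JDN 2318360.
2318360 ≡ 2 (mod 7); counting from Monday = 0 gives Wednesday.

Wednesday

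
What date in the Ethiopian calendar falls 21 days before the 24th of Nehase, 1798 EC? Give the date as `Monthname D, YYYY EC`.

The starting date is JDN 2380928; 2380928 − 21 = 2380907.
JDN 2380907 corresponds to Nehase 3, 1798 EC.

Nehase 3, 1798 EC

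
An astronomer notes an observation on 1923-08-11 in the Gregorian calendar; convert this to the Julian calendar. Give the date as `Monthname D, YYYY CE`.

July 29, 1923 CE

For dates in this range the Gregorian date is 13 days ahead of the Julian.
11 August 1923 Gregorian − 13 days → 29 July 1923 Julian.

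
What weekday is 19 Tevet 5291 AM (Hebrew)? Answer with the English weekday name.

This is JDN 2280263 (18 January 1531 Gregorian).
JDN 2280263 mod 7 = 6, and JDN 0 was a Monday, so this is a Sunday.

Sunday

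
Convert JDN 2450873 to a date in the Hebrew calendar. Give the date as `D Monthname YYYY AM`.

JDN 2450873 is 28 February 1998 in the Gregorian calendar.
In the Hebrew calendar that day is 2 Adar 5758 AM.

2 Adar 5758 AM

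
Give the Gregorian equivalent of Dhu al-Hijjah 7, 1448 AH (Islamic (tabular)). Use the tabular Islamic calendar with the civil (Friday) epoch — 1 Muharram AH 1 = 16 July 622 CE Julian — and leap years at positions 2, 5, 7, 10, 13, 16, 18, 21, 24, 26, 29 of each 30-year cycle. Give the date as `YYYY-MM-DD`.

Both dates share Julian Day Number 2461540; in the Gregorian calendar that is 14 May 2027 CE.

2027-05-14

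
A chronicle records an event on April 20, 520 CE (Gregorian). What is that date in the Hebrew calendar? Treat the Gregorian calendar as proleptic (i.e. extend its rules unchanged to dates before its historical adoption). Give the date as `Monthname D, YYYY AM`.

Both dates share Julian Day Number 1911096; in the Hebrew calendar that is 15 Iyar 4280 AM.

Iyar 15, 4280 AM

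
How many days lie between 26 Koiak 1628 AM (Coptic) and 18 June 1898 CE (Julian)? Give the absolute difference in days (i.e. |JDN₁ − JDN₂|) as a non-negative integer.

JDN of the first date = 2419407.
JDN of the second date = 2414471.
|2414471 − 2419407| = 4936.

4936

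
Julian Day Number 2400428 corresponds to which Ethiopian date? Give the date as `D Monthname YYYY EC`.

10 Tir 1852 EC

The Gregorian equivalent of JDN 2400428 is 18 January 1860.
In the Ethiopian calendar that day is 10 Tir 1852 EC.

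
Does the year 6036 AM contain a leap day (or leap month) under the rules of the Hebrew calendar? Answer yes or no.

no

Hebrew year 6036 is year 13 of its 19-year Metonic cycle; leap years are at positions 3, 6, 8, 11, 14, 17, 19, so it is a common year (12 months).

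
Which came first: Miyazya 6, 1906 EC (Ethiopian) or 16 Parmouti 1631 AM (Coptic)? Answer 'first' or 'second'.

Converting both to JDN: 2420237 vs 2420612; the smaller is the first.

first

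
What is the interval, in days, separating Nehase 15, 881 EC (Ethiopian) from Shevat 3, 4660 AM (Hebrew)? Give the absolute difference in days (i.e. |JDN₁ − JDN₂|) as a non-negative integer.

3804

JDN of the first date = 2045985.
JDN of the second date = 2049789.
|2049789 − 2045985| = 3804.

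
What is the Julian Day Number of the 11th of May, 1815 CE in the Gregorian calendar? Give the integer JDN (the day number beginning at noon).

JDN 2451545 is 1 January 2000 CE (Gregorian); the target day is −67440 days from there, so JDN = 2384105.

2384105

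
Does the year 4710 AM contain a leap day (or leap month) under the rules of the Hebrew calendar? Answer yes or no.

yes

Hebrew year 4710 is year 17 of its 19-year Metonic cycle; leap years are at positions 3, 6, 8, 11, 14, 17, 19, so it is a leap year (13 months).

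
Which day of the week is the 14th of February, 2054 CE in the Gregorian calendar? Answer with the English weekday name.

JDN 2471313 mod 7 = 5, and JDN 0 was a Monday, so this is a Saturday.

Saturday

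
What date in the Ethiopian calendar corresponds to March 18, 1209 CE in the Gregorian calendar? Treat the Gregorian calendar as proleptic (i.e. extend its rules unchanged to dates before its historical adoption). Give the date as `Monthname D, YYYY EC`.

Julian Day Number of the source date = 2162715.
Converting JDN 2162715 to the Ethiopian calendar gives 15 Megabit 1201 EC.

Megabit 15, 1201 EC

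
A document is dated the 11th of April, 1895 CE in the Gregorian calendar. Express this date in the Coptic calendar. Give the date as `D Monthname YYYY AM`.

4 Parmouti 1611 AM

Julian Day Number of the source date = 2413295.
Converting JDN 2413295 to the Coptic calendar gives 4 Parmouti 1611 AM.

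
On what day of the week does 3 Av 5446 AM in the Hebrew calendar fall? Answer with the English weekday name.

Wednesday

This is JDN 2337064 (24 July 1686 Gregorian).
Since JDN mod 7 = 2 (0 = Monday), the day is Wednesday.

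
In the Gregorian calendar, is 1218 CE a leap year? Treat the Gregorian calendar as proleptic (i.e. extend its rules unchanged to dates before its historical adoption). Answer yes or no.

no

1218 is not divisible by 4, so it is a common year.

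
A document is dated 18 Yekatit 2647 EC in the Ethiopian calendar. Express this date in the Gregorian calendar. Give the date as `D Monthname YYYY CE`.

2 March 2655 CE

Both dates share Julian Day Number 2690839; in the Gregorian calendar that is 2 March 2655 CE.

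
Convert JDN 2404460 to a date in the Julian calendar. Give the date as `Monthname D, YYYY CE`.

The Gregorian equivalent of JDN 2404460 is 1 February 1871.
In the Julian calendar that day is January 20, 1871 CE.

January 20, 1871 CE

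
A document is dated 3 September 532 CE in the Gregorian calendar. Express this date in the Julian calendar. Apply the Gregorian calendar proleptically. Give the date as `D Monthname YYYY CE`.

1 September 532 CE

At this point the Julian calendar is 2 days behind the Gregorian.
3 September 532 Gregorian − 2 days → 1 September 532 Julian.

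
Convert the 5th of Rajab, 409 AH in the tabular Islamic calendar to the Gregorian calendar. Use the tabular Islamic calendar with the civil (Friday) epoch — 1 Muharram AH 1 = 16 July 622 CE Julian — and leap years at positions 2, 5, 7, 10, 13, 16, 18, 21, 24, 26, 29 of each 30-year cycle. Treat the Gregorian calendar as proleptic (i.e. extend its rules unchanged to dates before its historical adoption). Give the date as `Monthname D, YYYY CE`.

November 23, 1018 CE

Julian Day Number of the source date = 2093203.
Converting JDN 2093203 to the Gregorian calendar gives 23 November 1018 CE.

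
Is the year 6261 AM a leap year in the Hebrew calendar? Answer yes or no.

no

Hebrew year 6261 is year 10 of its 19-year Metonic cycle; leap years are at positions 3, 6, 8, 11, 14, 17, 19, so it is a common year (12 months).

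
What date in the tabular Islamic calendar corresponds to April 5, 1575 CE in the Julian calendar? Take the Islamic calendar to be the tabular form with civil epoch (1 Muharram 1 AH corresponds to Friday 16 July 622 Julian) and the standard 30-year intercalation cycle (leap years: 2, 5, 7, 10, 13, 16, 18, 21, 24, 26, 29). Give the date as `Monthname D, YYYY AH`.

Julian Day Number of the source date = 2296421.
Converting JDN 2296421 to the tabular Islamic calendar gives 23 Dhu al-Hijjah 982 AH.

Dhu al-Hijjah 23, 982 AH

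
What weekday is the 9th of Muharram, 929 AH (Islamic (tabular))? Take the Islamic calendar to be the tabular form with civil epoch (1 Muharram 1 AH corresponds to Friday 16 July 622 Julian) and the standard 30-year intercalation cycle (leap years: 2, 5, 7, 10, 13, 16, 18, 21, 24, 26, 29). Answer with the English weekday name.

This is JDN 2277300 (8 December 1522 Gregorian).
2277300 ≡ 4 (mod 7); counting from Monday = 0 gives Friday.

Friday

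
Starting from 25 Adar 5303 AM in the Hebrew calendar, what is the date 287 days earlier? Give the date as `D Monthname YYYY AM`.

3 Sivan 5302 AM

JDN of 25 Adar 5303 AM = 2284698.
2284698 − 287 = 2284411.
JDN 2284411 in the Hebrew calendar is 3 Sivan 5302 AM.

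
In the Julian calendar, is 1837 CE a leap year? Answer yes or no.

1837 mod 4 = 1, so it is a common year in the Julian calendar.

no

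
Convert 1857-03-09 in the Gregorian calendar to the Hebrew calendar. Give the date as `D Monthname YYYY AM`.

13 Adar 5617 AM

Both dates share Julian Day Number 2399383; in the Hebrew calendar that is 13 Adar 5617 AM.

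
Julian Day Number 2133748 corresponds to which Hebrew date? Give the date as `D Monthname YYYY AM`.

The proleptic Gregorian equivalent of JDN 2133748 is 26 November 1129.
In the Hebrew calendar that day is 5 Kislev 4890 AM.

5 Kislev 4890 AM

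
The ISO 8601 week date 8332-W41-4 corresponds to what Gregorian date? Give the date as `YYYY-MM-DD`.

8332-10-13

ISO week 1 of 8332 is the week containing the first Thursday of 8332.
Week 41, day 4 (Thursday) lands on 8332-10-13.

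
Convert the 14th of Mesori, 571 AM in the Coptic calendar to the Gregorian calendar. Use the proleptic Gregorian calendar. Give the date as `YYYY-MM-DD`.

0855-08-11

Julian Day Number of the source date = 2033565.
Converting JDN 2033565 to the Gregorian calendar gives 11 August 855 CE.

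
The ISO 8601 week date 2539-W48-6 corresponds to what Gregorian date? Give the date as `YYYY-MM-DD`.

ISO week 1 of 2539 is the week containing the first Thursday of 2539.
Week 48, day 6 (Saturday) lands on 2539-11-28.

2539-11-28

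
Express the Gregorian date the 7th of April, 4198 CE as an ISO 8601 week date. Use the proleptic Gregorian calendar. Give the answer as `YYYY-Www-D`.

The weekday is Saturday (ISO weekday 6).
That Saturday belongs to ISO week 14 of ISO year 4198.

4198-W14-6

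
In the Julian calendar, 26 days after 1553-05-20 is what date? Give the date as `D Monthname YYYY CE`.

15 June 1553 CE

JDN of 1553-05-20 = 2288431.
2288431 + 26 = 2288457.
JDN 2288457 in the Julian calendar is 15 June 1553 CE.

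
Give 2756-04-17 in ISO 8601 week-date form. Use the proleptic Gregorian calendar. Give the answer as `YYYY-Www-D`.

The weekday is Tuesday (ISO weekday 2).
That Tuesday belongs to ISO week 16 of ISO year 2756.

2756-W16-2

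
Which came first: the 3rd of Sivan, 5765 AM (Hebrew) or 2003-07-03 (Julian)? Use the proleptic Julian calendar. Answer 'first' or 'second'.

First date → JDN 2453532; second date → JDN 2452837.
JDN 2452837 < JDN 2453532, so the second date is earlier.

second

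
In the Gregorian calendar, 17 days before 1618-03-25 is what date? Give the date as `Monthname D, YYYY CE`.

JDN of 1618-03-25 = 2312106.
2312106 − 17 = 2312089.
JDN 2312089 in the Gregorian calendar is March 8, 1618 CE.

March 8, 1618 CE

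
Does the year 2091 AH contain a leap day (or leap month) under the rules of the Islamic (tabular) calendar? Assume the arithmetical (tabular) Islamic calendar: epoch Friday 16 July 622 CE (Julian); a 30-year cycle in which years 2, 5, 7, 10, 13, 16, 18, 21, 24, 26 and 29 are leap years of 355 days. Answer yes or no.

yes

Year 2091 AH is year 21 of its 30-year cycle; leap positions are 2, 5, 7, 10, 13, 16, 18, 21, 24, 26, 29, so it is a leap year (355 days).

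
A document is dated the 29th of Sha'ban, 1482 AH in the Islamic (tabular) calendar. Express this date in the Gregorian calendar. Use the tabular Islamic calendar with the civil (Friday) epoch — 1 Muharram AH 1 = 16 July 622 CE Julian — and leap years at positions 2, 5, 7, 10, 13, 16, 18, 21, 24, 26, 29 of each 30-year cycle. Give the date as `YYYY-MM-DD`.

Both dates share Julian Day Number 2473492; in the Gregorian calendar that is 2 February 2060 CE.

2060-02-02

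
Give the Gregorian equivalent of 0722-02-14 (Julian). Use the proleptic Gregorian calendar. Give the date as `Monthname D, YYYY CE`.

February 18, 722 CE

The Julian–Gregorian offset here is 4 days (Julian trailing).
14 February 722 Julian + 4 days → 18 February 722 Gregorian.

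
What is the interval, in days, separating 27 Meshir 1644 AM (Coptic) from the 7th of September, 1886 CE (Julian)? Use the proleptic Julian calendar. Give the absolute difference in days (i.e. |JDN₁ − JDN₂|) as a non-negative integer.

JDN of the first date = 2425312.
JDN of the second date = 2410169.
|2410169 − 2425312| = 15143.

15143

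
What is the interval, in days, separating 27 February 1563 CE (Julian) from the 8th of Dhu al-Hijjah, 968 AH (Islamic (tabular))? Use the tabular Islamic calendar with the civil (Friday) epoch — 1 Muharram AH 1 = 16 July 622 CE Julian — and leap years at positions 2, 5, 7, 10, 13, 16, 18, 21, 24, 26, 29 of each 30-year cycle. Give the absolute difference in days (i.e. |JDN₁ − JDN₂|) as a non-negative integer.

556

First date → JDN 2292001; second date → JDN 2291445.
The interval is |2292001 − 2291445| = 556 days.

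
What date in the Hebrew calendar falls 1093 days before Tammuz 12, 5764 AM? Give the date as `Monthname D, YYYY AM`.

Tammuz 13, 5761 AM

The starting date is JDN 2453188; 2453188 − 1093 = 2452095.
JDN 2452095 corresponds to Tammuz 13, 5761 AM.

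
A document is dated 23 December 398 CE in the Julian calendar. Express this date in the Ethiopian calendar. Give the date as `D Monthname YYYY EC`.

The source date corresponds to 24 December 398 in the proleptic Gregorian calendar (JDN 1866784).
That day falls on 27 Tahsas 391 EC in the Ethiopian calendar.

27 Tahsas 391 EC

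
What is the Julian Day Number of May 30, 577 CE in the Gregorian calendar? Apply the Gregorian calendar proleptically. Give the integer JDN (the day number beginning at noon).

1931955

JDN 2299161 is 15 October 1582 CE (Gregorian); the target day is −367206 days from there, so JDN = 1931955.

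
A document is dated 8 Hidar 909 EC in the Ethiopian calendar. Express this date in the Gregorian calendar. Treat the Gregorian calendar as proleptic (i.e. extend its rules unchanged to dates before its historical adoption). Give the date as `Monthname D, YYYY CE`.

Both dates share Julian Day Number 2055935; in the Gregorian calendar that is 9 November 916 CE.

November 9, 916 CE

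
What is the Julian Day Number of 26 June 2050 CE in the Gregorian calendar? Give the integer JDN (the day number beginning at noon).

2469984

JDN 2299161 is 15 October 1582 CE (Gregorian); the target day is +170823 days from there, so JDN = 2469984.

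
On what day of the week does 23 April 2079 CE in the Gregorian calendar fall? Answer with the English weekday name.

Sunday

Since JDN mod 7 = 6 (0 = Monday), the day is Sunday.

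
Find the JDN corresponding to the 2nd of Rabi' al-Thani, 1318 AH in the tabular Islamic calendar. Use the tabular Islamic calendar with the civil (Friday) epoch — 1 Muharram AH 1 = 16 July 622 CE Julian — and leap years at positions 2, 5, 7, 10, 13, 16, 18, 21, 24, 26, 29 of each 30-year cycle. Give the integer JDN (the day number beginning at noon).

2415231

Equivalently 30 July 1900 (Gregorian).
JDN 2299161 is 15 October 1582 CE (Gregorian); the target day is +116070 days from there, so JDN = 2415231.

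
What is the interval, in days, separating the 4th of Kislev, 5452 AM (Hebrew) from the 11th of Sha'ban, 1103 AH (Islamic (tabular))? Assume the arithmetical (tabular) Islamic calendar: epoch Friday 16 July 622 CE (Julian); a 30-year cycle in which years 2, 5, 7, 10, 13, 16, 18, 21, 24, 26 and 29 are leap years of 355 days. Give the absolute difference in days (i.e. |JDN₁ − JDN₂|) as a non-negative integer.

First date → JDN 2339014; second date → JDN 2339169.
The interval is |2339014 − 2339169| = 155 days.

155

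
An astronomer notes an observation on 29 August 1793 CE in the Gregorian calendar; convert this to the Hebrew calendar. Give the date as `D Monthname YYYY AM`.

21 Elul 5553 AM

Both dates share Julian Day Number 2376181; in the Hebrew calendar that is 21 Elul 5553 AM.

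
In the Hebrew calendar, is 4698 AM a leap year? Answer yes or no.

Hebrew year 4698 is year 5 of its 19-year Metonic cycle; leap years are at positions 3, 6, 8, 11, 14, 17, 19, so it is a common year (12 months).

no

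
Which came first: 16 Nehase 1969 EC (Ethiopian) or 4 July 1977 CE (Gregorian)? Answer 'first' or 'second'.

second

Converting both to JDN: 2443378 vs 2443329; the smaller is the second.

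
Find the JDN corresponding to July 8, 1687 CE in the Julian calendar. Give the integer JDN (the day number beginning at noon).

2337423

Equivalently 18 July 1687 (Gregorian).
JDN 2451545 is 1 January 2000 CE (Gregorian); the target day is −114122 days from there, so JDN = 2337423.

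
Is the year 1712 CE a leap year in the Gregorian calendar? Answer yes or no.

1712 is divisible by 4 and not by 100, so it is a leap year.

yes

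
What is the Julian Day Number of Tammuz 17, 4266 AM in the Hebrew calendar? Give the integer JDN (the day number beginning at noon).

In the proleptic Gregorian calendar the same day is 26 June 506.
JDN 2451545 is 1 January 2000 CE (Gregorian); the target day is −545496 days from there, so JDN = 1906049.

1906049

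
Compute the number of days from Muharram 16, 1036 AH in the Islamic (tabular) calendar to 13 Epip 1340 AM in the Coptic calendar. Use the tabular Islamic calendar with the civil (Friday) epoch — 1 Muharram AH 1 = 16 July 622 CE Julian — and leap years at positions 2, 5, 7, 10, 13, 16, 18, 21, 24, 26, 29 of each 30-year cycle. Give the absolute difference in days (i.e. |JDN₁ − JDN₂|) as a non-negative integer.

812

First date → JDN 2315224; second date → JDN 2314412.
The interval is |2315224 − 2314412| = 812 days.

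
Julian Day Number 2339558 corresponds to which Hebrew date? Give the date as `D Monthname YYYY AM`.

16 Iyar 5453 AM

The Gregorian equivalent of JDN 2339558 is 22 May 1693.
In the Hebrew calendar that day is 16 Iyar 5453 AM.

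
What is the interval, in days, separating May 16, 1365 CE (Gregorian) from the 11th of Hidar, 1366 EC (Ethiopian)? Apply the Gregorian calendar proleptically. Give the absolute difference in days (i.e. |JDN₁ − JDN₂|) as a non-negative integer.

3105

JDN of the first date = 2219752.
JDN of the second date = 2222857.
|2222857 − 2219752| = 3105.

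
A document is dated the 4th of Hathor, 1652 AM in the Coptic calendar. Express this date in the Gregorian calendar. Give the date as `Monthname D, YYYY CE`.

November 14, 1935 CE

Julian Day Number of the source date = 2428121.
Converting JDN 2428121 to the Gregorian calendar gives 14 November 1935 CE.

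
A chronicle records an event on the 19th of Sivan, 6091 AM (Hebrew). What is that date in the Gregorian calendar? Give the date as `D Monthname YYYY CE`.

25 June 2331 CE

Julian Day Number of the source date = 2572615.
Converting JDN 2572615 to the Gregorian calendar gives 25 June 2331 CE.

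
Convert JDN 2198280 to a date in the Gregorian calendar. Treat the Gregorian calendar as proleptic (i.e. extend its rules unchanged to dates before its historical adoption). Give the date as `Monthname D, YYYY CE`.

August 2, 1306 CE

JDN 2451545 is 1 Jan 2000; 2198280 is −253265 days from there.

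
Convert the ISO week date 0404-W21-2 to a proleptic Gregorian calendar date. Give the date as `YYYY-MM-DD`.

0404-05-18

ISO week 1 of 404 is the week containing the first Thursday of 404.
Week 21, day 2 (Tuesday) lands on 0404-05-18.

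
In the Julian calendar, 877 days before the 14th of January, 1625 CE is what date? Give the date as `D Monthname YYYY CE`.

The starting date is JDN 2314603; 2314603 − 877 = 2313726.
JDN 2313726 corresponds to 21 August 1622 CE.

21 August 1622 CE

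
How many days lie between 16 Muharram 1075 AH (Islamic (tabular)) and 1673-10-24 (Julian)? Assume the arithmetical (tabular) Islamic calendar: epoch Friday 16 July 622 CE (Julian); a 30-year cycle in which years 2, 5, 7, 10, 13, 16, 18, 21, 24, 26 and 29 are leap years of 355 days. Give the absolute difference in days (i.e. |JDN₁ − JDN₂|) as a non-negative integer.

3373

First date → JDN 2329045; second date → JDN 2332418.
The interval is |2329045 − 2332418| = 3373 days.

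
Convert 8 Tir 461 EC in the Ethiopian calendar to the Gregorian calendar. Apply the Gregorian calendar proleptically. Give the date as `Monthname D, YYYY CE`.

Julian Day Number of the source date = 1892363.
Converting JDN 1892363 to the Gregorian calendar gives 4 January 469 CE.

January 4, 469 CE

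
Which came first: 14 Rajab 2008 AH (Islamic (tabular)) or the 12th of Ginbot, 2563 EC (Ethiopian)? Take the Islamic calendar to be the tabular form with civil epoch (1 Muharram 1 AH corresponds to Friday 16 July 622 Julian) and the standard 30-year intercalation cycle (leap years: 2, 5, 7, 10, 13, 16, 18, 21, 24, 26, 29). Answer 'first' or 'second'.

first

Converting both to JDN: 2659844 vs 2660242; the smaller is the first.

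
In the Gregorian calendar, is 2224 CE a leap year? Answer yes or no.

2224 is divisible by 4 and not by 100, so it is a leap year.

yes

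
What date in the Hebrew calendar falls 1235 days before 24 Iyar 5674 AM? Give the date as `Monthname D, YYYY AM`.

JDN of 24 Iyar 5674 AM = 2420273.
2420273 − 1235 = 2419038.
JDN 2419038 in the Hebrew calendar is Tevet 1, 5671 AM.

Tevet 1, 5671 AM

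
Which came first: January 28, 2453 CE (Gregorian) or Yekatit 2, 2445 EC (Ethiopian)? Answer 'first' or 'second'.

The two dates have Julian Day Numbers 2617028 and 2617043 respectively.
Since 2617028 < 2617043, the first date comes first.

first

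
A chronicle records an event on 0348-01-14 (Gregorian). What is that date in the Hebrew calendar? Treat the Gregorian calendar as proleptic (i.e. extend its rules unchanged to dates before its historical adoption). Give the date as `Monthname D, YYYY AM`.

Julian Day Number of the source date = 1848177.
Converting JDN 1848177 to the Hebrew calendar gives 25 Tevet 4108 AM.

Tevet 25, 4108 AM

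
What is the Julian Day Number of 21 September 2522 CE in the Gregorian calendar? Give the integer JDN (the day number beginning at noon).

JDN 2400001 is 17 November 1858 CE (Gregorian), MJD 0; the target day is +242464 days from there, so JDN = 2642465.

2642465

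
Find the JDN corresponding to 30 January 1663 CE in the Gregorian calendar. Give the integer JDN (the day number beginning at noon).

2328488

JDN 2451545 is 1 January 2000 CE (Gregorian); the target day is −123057 days from there, so JDN = 2328488.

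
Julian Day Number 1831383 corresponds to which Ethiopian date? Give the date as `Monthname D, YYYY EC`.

Tir 25, 294 EC

JDN 1831383 is 21 January 302 in the proleptic Gregorian calendar.
In the Ethiopian calendar that day is Tir 25, 294 EC.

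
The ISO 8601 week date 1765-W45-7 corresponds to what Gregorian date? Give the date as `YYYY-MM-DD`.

ISO week 1 of 1765 is the week containing the first Thursday of 1765.
Week 45, day 7 (Sunday) lands on 1765-11-10.

1765-11-10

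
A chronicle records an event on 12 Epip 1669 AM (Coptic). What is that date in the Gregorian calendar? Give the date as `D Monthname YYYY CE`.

Both dates share Julian Day Number 2434578; in the Gregorian calendar that is 19 July 1953 CE.

19 July 1953 CE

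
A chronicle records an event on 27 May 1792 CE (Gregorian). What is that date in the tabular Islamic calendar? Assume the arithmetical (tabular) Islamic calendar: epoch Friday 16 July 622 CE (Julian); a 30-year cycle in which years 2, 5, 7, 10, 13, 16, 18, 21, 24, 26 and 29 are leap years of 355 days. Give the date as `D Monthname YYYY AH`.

5 Shawwal 1206 AH

Both dates share Julian Day Number 2375722; in the tabular Islamic calendar that is 5 Shawwal 1206 AH.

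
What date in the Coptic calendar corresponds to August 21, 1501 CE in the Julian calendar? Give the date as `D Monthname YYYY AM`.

28 Mesori 1217 AM

Julian Day Number of the source date = 2269531.
Converting JDN 2269531 to the Coptic calendar gives 28 Mesori 1217 AM.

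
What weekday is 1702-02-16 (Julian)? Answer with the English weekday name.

Monday

Equivalently 27 February 1702 Gregorian, JDN 2342760.
2342760 ≡ 0 (mod 7); counting from Monday = 0 gives Monday.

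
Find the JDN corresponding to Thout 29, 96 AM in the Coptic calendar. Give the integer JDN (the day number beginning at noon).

In the proleptic Gregorian calendar the same day is 28 September 379.
JDN 2400001 is 17 November 1858 CE (Gregorian), MJD 0; the target day is −540244 days from there, so JDN = 1859757.

1859757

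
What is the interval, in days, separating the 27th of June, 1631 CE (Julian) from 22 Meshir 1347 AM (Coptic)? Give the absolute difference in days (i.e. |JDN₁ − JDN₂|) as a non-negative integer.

JDN of the first date = 2316958.
JDN of the second date = 2316827.
|2316827 − 2316958| = 131.

131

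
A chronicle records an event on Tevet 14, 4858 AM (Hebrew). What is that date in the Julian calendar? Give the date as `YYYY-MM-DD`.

1097-12-21

Julian Day Number of the source date = 2122092.
Converting JDN 2122092 to the Julian calendar gives 21 December 1097 CE.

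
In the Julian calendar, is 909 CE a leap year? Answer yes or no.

no

909 mod 4 = 1, so it is a common year in the Julian calendar.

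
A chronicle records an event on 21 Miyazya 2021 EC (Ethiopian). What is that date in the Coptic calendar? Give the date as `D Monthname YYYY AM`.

21 Parmouti 1745 AM

Julian Day Number of the source date = 2462256.
Converting JDN 2462256 to the Coptic calendar gives 21 Parmouti 1745 AM.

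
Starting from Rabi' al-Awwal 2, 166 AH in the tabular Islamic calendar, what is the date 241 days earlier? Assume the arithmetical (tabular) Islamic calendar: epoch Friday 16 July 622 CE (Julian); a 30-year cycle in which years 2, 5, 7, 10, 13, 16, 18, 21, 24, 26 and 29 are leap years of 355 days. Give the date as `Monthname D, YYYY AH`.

The starting date is JDN 2006970; 2006970 − 241 = 2006729.
JDN 2006729 corresponds to Jumada al-Thani 26, 165 AH.

Jumada al-Thani 26, 165 AH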